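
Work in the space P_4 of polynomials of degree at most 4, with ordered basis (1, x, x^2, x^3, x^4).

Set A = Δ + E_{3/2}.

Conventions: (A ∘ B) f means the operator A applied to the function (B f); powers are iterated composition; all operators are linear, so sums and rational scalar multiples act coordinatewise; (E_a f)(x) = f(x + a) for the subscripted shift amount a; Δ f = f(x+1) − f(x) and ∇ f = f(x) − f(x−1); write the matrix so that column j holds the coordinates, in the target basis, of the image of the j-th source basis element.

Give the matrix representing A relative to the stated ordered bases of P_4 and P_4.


the matrix is [[1, 5/2, 13/4, 35/8, 97/16]; [0, 1, 5, 39/4, 35/2]; [0, 0, 1, 15/2, 39/2]; [0, 0, 0, 1, 10]; [0, 0, 0, 0, 1]] (rows listed top to bottom)

image of 1: 1
image of x: x + 5/2
image of x^2: x^2 + 5x + 13/4
image of x^3: x^3 + (15/2)x^2 + (39/4)x + 35/8
image of x^4: x^4 + 10x^3 + (39/2)x^2 + (35/2)x + 97/16
each image's coordinates form column j of the matrix


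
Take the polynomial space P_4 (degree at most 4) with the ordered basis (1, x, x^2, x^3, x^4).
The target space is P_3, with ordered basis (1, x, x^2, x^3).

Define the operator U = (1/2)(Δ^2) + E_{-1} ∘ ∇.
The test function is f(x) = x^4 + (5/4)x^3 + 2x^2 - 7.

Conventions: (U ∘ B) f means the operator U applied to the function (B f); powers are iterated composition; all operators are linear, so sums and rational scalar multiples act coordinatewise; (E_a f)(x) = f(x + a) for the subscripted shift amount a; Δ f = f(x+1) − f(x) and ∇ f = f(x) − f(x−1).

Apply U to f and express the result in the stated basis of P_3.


g(x) = 4x^3 - (33/4)x^2 + (73/2)x + 1/2

Δ f = 4x^3 + (39/4)x^2 + (47/4)x + 17/4
Δ Δ f = 12x^2 + (63/2)x + 51/2
((1/2)(Δ^2)) f = 6x^2 + (63/4)x + 51/4
∇ f = 4x^3 - (9/4)x^2 + (17/4)x - 7/4
E_{-1} ∇ f = 4x^3 - (57/4)x^2 + (83/4)x - 49/4
((1/2)(Δ^2) + E_{-1} ∘ ∇) f = 4x^3 - (33/4)x^2 + (73/2)x + 1/2


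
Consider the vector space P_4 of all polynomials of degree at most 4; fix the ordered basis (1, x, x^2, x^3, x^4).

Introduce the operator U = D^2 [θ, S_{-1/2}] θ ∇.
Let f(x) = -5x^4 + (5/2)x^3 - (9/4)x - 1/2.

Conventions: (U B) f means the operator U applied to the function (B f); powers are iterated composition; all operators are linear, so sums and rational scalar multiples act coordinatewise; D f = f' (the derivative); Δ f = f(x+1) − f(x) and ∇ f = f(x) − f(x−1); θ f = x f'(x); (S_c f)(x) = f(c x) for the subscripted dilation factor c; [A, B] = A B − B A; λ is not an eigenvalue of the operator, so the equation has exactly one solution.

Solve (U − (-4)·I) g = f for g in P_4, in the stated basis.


write g with unknown coordinates in the stated basis and equate coefficients in (U − (-4)·I) g = f
solving from the highest basis element down gives g = -(5/4)x^4 + (5/8)x^3 - (9/16)x - 1/8
check: U g = 0
so U g − (-4)·g = -5x^4 + (5/2)x^3 - (9/4)x - 1/2 = f ✓

g(x) = -(5/4)x^4 + (5/8)x^3 - (9/16)x - 1/8


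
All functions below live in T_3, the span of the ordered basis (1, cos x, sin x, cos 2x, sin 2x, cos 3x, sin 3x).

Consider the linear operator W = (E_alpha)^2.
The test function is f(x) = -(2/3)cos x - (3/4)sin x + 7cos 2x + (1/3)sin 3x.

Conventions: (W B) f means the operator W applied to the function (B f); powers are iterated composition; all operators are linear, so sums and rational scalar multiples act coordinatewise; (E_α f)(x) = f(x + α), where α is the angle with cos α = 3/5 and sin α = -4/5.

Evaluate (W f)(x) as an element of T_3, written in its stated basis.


g(x) = (68/75)cos x - (43/100)sin x - (3689/625)cos 2x - (2352/625)sin 2x + (3432/15625)cos 3x + (11753/46875)sin 3x

E_alpha f = (1/5)cos x - (59/60)sin x - (49/25)cos 2x + (168/25)sin 2x - (44/375)cos 3x - (39/125)sin 3x
E_alpha E_alpha f = (68/75)cos x - (43/100)sin x - (3689/625)cos 2x - (2352/625)sin 2x + (3432/15625)cos 3x + (11753/46875)sin 3x


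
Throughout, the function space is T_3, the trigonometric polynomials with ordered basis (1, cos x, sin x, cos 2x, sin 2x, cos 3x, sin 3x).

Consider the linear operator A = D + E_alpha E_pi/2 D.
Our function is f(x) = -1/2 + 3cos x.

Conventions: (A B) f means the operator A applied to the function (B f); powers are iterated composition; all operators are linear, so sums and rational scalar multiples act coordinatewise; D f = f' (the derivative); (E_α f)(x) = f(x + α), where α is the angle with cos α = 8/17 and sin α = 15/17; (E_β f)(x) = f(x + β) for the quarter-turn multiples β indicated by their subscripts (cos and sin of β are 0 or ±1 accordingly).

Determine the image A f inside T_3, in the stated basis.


D f = -3sin x
D f = -3sin x
E_pi/2 D f = -3cos x
E_alpha E_pi/2 D f = -(24/17)cos x + (45/17)sin x
(D + E_alpha E_pi/2 D) f = -(24/17)cos x - (6/17)sin x

the result is g(x) = -(24/17)cos x - (6/17)sin x


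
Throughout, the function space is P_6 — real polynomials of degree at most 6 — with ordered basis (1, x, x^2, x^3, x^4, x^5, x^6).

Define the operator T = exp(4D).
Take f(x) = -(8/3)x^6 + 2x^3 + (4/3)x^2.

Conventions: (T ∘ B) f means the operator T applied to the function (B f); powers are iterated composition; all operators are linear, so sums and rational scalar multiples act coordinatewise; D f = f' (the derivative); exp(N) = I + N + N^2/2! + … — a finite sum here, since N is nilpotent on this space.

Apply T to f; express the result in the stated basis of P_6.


the image equals g(x) = -(8/3)x^6 - 64x^5 - 640x^4 - (10234/3)x^3 - (30644/3)x^2 - (48832/3)x - 32320/3

order-1 term: -64x^5 + 24x^2 + (32/3)x
order-2 term: -640x^4 + 96x + 64/3
order-3 term: -(10240/3)x^3 + 128
order-4 term: -10240x^2
order-5 term: -16384x
order-6 term: -32768/3
the series for exp(4D) f terminates at order 6
exp(4D) f = -(8/3)x^6 - 64x^5 - 640x^4 - (10234/3)x^3 - (30644/3)x^2 - (48832/3)x - 32320/3


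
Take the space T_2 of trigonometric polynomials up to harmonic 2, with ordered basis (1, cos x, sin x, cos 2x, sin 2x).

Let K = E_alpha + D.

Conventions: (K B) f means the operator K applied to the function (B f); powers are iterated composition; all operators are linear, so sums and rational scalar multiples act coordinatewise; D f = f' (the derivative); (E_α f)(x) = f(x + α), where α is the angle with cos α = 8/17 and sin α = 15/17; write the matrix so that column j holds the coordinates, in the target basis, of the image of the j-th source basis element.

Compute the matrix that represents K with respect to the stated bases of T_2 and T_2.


the matrix is [[1, 0, 0, 0, 0]; [0, 8/17, 32/17, 0, 0]; [0, -32/17, 8/17, 0, 0]; [0, 0, 0, -161/289, 818/289]; [0, 0, 0, -818/289, -161/289]] (rows listed top to bottom)

image of 1: 1
image of cos x: (8/17)cos x - (32/17)sin x
image of sin x: (32/17)cos x + (8/17)sin x
image of cos 2x: -(161/289)cos 2x - (818/289)sin 2x
image of sin 2x: (818/289)cos 2x - (161/289)sin 2x
each image's coordinates form column j of the matrix


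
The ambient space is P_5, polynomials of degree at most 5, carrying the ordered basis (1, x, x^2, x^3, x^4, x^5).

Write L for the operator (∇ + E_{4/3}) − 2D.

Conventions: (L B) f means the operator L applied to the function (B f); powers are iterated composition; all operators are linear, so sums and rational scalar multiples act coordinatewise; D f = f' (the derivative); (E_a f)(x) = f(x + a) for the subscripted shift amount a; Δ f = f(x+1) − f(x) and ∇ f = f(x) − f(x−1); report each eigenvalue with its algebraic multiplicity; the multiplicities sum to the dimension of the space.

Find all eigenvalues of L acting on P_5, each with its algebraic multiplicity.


image of 1: 1
image of x: x + 1/3
image of x^2: x^2 + (2/3)x + 7/9
image of x^3: x^3 + x^2 + (7/3)x + 91/27
image of x^4: x^4 + (4/3)x^3 + (14/3)x^2 + (364/27)x + 175/81
image of x^5: x^5 + (5/3)x^4 + (70/9)x^3 + (910/27)x^2 + (875/81)x + 1267/243
the matrix is upper triangular; its diagonal is (1, 1, 1, 1, 1, 1)
for a triangular matrix the eigenvalues are the diagonal entries, with algebraic multiplicity their repetition count

λ = 1 (multiplicity 6)


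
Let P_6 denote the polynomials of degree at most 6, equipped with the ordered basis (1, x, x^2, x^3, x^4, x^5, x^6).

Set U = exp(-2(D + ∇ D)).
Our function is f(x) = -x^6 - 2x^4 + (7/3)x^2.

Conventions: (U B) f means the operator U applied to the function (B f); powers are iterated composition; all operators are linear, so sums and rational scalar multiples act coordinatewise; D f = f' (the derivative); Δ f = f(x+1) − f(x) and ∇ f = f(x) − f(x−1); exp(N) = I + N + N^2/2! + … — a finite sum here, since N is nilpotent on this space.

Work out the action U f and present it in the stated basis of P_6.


order-1 term: 12x^5 + 60x^4 - 104x^3 + 168x^2 - (352/3)x + 56/3
order-2 term: -60x^4 - 480x^3 - 48x^2 + 768x - 2132/3
order-3 term: 160x^3 + 1440x^2 + 1504x - 1248
order-4 term: -240x^2 - 1920x - 1952
order-5 term: 192x + 960
order-6 term: -64
the series for exp(-2(D + ∇ D)) f terminates at order 6
exp(-2(D + ∇ D)) f = -x^6 + 12x^5 - 2x^4 - 424x^3 + (3967/3)x^2 + (1280/3)x - 2996

the image equals g(x) = -x^6 + 12x^5 - 2x^4 - 424x^3 + (3967/3)x^2 + (1280/3)x - 2996


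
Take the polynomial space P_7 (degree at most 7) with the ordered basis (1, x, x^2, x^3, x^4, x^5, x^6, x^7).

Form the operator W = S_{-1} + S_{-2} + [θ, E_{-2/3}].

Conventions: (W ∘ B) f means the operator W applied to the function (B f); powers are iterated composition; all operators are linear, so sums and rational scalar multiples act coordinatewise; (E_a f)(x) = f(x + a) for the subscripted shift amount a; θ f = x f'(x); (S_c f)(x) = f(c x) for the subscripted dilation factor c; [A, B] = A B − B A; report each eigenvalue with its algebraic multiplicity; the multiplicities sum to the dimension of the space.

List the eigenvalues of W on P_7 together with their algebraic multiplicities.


λ = -129 (multiplicity 1), λ = -33 (multiplicity 1), λ = -9 (multiplicity 1), λ = -3 (multiplicity 1), λ = 2 (multiplicity 1), λ = 5 (multiplicity 1), λ = 17 (multiplicity 1), λ = 65 (multiplicity 1)

image of 1: 2
image of x: -3x + 2/3
image of x^2: 5x^2 + (4/3)x - 8/9
image of x^3: -9x^3 + 2x^2 - (8/3)x + 8/9
image of x^4: 17x^4 + (8/3)x^3 - (16/3)x^2 + (32/9)x - 64/81
image of x^5: -33x^5 + (10/3)x^4 - (80/9)x^3 + (80/9)x^2 - (320/81)x + 160/243
image of x^6: 65x^6 + 4x^5 - (40/3)x^4 + (160/9)x^3 - (320/27)x^2 + (320/81)x - 128/243
image of x^7: -129x^7 + (14/3)x^6 - (56/3)x^5 + (280/9)x^4 - (2240/81)x^3 + (1120/81)x^2 - (896/243)x + 896/2187
the matrix is upper triangular; its diagonal is (2, -3, 5, -9, 17, -33, 65, -129)
for a triangular matrix the eigenvalues are the diagonal entries, with algebraic multiplicity their repetition count


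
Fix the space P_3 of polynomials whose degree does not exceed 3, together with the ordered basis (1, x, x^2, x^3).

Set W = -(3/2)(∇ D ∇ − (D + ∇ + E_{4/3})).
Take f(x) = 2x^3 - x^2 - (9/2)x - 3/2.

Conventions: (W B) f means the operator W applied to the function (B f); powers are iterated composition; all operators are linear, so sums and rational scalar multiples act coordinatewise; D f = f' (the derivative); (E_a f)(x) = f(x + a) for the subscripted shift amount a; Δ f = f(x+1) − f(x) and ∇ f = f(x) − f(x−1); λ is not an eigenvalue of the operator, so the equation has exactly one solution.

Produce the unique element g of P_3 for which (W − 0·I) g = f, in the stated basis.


write g with unknown coordinates in the stated basis and equate coefficients in (W − 0·I) g = f
solving from the highest basis element down gives g = (4/3)x^3 - 14x^2 + (785/9)x - 22465/81
check: W g = 2x^3 - x^2 - (9/2)x - 3/2
so W g − 0·g = 2x^3 - x^2 - (9/2)x - 3/2 = f ✓

the result is g(x) = (4/3)x^3 - 14x^2 + (785/9)x - 22465/81


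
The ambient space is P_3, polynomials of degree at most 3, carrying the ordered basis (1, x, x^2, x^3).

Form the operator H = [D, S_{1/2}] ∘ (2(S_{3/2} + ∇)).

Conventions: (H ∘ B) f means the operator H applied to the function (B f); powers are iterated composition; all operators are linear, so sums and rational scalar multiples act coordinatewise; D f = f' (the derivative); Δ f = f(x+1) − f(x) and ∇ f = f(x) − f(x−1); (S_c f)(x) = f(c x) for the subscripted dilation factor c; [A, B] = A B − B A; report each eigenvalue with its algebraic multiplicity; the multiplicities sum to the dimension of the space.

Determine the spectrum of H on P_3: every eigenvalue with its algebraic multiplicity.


λ = 0 (multiplicity 4)

image of 1: 0
image of x: -3/2
image of x^2: -(9/4)x - 2
image of x^3: -(81/32)x^2 - 3x + 3
the matrix is upper triangular; its diagonal is (0, 0, 0, 0)
for a triangular matrix the eigenvalues are the diagonal entries, with algebraic multiplicity their repetition count


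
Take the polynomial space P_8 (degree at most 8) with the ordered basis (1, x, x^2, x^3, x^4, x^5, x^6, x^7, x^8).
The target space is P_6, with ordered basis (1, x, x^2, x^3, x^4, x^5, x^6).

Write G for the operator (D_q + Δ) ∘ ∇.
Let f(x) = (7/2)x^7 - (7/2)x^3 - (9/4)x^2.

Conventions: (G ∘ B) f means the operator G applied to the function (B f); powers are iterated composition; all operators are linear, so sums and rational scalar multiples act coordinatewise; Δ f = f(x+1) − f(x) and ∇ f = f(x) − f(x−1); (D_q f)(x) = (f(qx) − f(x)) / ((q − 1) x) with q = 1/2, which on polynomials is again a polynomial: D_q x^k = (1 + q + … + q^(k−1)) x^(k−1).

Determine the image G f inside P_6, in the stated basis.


∇ f = (49/2)x^6 - (147/2)x^5 + (245/2)x^4 - (245/2)x^3 + 63x^2 - (37/2)x + 9/4
D_q ∇ f = (3087/64)x^5 - (4557/32)x^4 + (3675/16)x^3 - (1715/8)x^2 + (189/2)x - 37/2
Δ ∇ f = 147x^5 + 245x^3 + 28x - 9/2
(D_q + Δ) ∇ f = (12495/64)x^5 - (4557/32)x^4 + (7595/16)x^3 - (1715/8)x^2 + (245/2)x - 23

the image equals g(x) = (12495/64)x^5 - (4557/32)x^4 + (7595/16)x^3 - (1715/8)x^2 + (245/2)x - 23


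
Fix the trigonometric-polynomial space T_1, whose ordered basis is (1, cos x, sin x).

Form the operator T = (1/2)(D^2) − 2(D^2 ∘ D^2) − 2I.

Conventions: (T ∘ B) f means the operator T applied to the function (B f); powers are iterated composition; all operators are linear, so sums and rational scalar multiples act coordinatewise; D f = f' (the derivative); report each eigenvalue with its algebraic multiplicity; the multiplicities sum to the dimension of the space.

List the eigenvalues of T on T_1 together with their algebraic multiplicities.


λ = -9/2 (multiplicity 2), λ = -2 (multiplicity 1)

image of 1: -2
image of cos x: -(9/2)cos x
image of sin x: -(9/2)sin x
the matrix is diagonal; its diagonal is (-2, -9/2, -9/2)
for a triangular matrix the eigenvalues are the diagonal entries, with algebraic multiplicity their repetition count


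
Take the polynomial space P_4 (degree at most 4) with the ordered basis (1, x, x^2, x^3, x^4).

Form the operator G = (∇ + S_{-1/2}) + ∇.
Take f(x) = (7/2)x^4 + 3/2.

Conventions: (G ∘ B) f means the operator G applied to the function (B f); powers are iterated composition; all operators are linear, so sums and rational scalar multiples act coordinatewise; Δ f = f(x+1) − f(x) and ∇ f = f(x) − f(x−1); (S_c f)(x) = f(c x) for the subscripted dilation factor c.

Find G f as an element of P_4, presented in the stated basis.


the result is g(x) = (7/32)x^4 + 28x^3 - 42x^2 + 28x - 11/2

∇ f = 14x^3 - 21x^2 + 14x - 7/2
S_{-1/2} f = (7/32)x^4 + 3/2
(∇ + S_{-1/2}) f = (7/32)x^4 + 14x^3 - 21x^2 + 14x - 2
∇ f = 14x^3 - 21x^2 + 14x - 7/2
((∇ + S_{-1/2}) + ∇) f = (7/32)x^4 + 28x^3 - 42x^2 + 28x - 11/2


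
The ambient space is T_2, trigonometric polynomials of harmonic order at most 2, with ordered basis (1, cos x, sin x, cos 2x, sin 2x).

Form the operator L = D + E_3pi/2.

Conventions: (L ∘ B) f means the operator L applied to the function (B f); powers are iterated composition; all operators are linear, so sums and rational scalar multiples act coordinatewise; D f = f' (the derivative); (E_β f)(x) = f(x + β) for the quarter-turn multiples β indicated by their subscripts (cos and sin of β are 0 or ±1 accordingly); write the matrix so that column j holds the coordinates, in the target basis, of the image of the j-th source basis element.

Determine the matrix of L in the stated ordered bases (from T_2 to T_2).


image of 1: 1
image of cos x: 0
image of sin x: 0
image of cos 2x: -cos 2x - 2sin 2x
image of sin 2x: 2cos 2x - sin 2x
each image's coordinates form column j of the matrix

the matrix is [[1, 0, 0, 0, 0]; [0, 0, 0, 0, 0]; [0, 0, 0, 0, 0]; [0, 0, 0, -1, 2]; [0, 0, 0, -2, -1]] (rows listed top to bottom)


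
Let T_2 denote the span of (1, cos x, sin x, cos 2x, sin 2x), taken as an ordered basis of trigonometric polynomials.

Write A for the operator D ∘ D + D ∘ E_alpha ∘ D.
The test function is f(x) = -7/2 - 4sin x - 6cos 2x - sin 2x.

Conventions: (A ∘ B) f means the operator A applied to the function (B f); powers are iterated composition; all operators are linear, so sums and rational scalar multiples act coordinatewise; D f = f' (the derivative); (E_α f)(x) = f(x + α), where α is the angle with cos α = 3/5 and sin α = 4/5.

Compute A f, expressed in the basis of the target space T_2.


D f = -4cos x - 2cos 2x + 12sin 2x
D D f = 4sin x + 24cos 2x + 4sin 2x
D f = -4cos x - 2cos 2x + 12sin 2x
E_alpha D f = -(12/5)cos x + (16/5)sin x + (302/25)cos 2x - (36/25)sin 2x
D E_alpha D f = (16/5)cos x + (12/5)sin x - (72/25)cos 2x - (604/25)sin 2x
(D ∘ D + D ∘ E_alpha ∘ D) f = (16/5)cos x + (32/5)sin x + (528/25)cos 2x - (504/25)sin 2x

the result is g(x) = (16/5)cos x + (32/5)sin x + (528/25)cos 2x - (504/25)sin 2x


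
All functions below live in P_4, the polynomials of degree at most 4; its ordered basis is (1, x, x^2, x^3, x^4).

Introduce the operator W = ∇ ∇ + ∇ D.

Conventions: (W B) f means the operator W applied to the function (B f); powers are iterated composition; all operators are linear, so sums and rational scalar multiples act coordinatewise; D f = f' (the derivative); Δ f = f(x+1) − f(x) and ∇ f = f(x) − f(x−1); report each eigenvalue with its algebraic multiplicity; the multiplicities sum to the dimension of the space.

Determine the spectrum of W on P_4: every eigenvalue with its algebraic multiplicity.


λ = 0 (multiplicity 5)

image of 1: 0
image of x: 0
image of x^2: 4
image of x^3: 12x - 9
image of x^4: 24x^2 - 36x + 18
the matrix is upper triangular; its diagonal is (0, 0, 0, 0, 0)
for a triangular matrix the eigenvalues are the diagonal entries, with algebraic multiplicity their repetition count


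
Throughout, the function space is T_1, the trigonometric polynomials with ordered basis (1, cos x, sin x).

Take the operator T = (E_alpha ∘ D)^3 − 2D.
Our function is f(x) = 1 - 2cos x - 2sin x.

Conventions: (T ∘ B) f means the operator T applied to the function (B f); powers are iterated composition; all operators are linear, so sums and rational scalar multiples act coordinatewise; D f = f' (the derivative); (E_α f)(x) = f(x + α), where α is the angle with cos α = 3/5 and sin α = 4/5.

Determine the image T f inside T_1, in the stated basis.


g(x) = (178/125)cos x - (354/125)sin x

D f = -2cos x + 2sin x
E_alpha D f = (2/5)cos x + (14/5)sin x
D (E_alpha ∘ D) f = (14/5)cos x - (2/5)sin x
E_alpha D (E_alpha ∘ D) f = (34/25)cos x - (62/25)sin x
D (E_alpha ∘ D) (E_alpha ∘ D) f = -(62/25)cos x - (34/25)sin x
E_alpha D (E_alpha ∘ D) (E_alpha ∘ D) f = -(322/125)cos x + (146/125)sin x
D f = -2cos x + 2sin x
(-2D) f = 4cos x - 4sin x
((E_alpha ∘ D)^3 − 2D) f = (178/125)cos x - (354/125)sin x


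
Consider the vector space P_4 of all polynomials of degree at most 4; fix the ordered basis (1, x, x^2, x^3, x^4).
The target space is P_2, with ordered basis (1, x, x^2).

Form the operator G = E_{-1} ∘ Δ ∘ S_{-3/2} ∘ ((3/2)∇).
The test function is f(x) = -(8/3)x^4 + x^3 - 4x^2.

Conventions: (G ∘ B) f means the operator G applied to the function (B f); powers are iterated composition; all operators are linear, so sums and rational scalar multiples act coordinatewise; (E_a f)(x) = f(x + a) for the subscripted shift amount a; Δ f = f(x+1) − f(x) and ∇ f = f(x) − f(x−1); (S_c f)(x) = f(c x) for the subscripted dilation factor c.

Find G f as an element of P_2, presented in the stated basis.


∇ f = -(32/3)x^3 + 19x^2 - (65/3)x + 23/3
((3/2)∇) f = -16x^3 + (57/2)x^2 - (65/2)x + 23/2
S_{-3/2} ((3/2)∇) f = 54x^3 + (513/8)x^2 + (195/4)x + 23/2
Δ S_{-3/2} ((3/2)∇) f = 162x^2 + (1161/4)x + 1335/8
E_{-1} Δ S_{-3/2} ((3/2)∇) f = 162x^2 - (135/4)x + 309/8

g(x) = 162x^2 - (135/4)x + 309/8


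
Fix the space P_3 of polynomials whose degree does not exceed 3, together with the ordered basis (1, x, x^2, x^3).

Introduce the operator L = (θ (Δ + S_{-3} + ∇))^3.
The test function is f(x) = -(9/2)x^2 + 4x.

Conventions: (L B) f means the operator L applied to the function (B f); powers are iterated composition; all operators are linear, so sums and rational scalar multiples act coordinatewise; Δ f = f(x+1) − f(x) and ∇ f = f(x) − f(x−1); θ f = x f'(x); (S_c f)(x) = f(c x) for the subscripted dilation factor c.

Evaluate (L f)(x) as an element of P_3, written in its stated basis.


the image equals g(x) = -26244x^2 - 5130x

Δ f = -9x - 1/2
S_{-3} f = -(81/2)x^2 - 12x
∇ f = -9x + 17/2
(Δ + S_{-3} + ∇) f = -(81/2)x^2 - 30x + 8
θ (Δ + S_{-3} + ∇) f = -81x^2 - 30x
Δ (θ (Δ + S_{-3} + ∇)) f = -162x - 111
S_{-3} (θ (Δ + S_{-3} + ∇)) f = -729x^2 + 90x
∇ (θ (Δ + S_{-3} + ∇)) f = -162x + 51
(Δ + S_{-3} + ∇) (θ (Δ + S_{-3} + ∇)) f = -729x^2 - 234x - 60
θ (Δ + S_{-3} + ∇) (θ (Δ + S_{-3} + ∇)) f = -1458x^2 - 234x
Δ (θ (Δ + S_{-3} + ∇)) (θ (Δ + S_{-3} + ∇)) f = -2916x - 1692
S_{-3} (θ (Δ + S_{-3} + ∇)) (θ (Δ + S_{-3} + ∇)) f = -13122x^2 + 702x
∇ (θ (Δ + S_{-3} + ∇)) (θ (Δ + S_{-3} + ∇)) f = -2916x + 1224
(Δ + S_{-3} + ∇) (θ (Δ + S_{-3} + ∇)) (θ (Δ + S_{-3} + ∇)) f = -13122x^2 - 5130x - 468
θ (Δ + S_{-3} + ∇) (θ (Δ + S_{-3} + ∇)) (θ (Δ + S_{-3} + ∇)) f = -26244x^2 - 5130x


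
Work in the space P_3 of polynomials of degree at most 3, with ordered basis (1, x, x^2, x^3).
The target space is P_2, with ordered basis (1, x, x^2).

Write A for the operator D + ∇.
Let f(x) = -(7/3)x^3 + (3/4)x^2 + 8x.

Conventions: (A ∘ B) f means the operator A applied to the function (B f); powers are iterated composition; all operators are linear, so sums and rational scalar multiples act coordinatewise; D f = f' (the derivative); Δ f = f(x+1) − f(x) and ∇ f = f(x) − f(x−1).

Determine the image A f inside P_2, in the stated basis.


the image equals g(x) = -14x^2 + 10x + 155/12

D f = -7x^2 + (3/2)x + 8
∇ f = -7x^2 + (17/2)x + 59/12
(D + ∇) f = -14x^2 + 10x + 155/12


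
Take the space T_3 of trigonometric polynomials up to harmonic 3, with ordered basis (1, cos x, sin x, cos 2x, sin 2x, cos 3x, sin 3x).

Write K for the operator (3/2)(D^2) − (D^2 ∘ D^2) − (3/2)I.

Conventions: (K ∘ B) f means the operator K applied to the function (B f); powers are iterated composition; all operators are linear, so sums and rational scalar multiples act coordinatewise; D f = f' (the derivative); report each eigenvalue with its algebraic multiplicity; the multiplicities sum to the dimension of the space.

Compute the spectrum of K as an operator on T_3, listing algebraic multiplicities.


λ = -96 (multiplicity 2), λ = -47/2 (multiplicity 2), λ = -4 (multiplicity 2), λ = -3/2 (multiplicity 1)

image of 1: -3/2
image of cos x: -4cos x
image of sin x: -4sin x
image of cos 2x: -(47/2)cos 2x
image of sin 2x: -(47/2)sin 2x
image of cos 3x: -96cos 3x
image of sin 3x: -96sin 3x
the matrix is diagonal; its diagonal is (-3/2, -4, -4, -47/2, -47/2, -96, -96)
for a triangular matrix the eigenvalues are the diagonal entries, with algebraic multiplicity their repetition count


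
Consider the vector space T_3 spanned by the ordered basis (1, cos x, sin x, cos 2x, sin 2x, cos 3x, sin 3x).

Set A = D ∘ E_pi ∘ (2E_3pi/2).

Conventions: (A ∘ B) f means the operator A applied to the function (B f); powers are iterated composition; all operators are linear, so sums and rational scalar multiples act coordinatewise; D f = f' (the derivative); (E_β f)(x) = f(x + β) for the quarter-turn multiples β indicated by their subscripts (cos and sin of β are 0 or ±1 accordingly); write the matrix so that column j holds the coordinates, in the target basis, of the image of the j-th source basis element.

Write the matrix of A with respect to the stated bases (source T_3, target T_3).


the matrix is [[0, 0, 0, 0, 0, 0, 0]; [0, -2, 0, 0, 0, 0, 0]; [0, 0, -2, 0, 0, 0, 0]; [0, 0, 0, 0, -4, 0, 0]; [0, 0, 0, 4, 0, 0, 0]; [0, 0, 0, 0, 0, 6, 0]; [0, 0, 0, 0, 0, 0, 6]] (rows listed top to bottom)

image of 1: 0
image of cos x: -2cos x
image of sin x: -2sin x
image of cos 2x: 4sin 2x
image of sin 2x: -4cos 2x
image of cos 3x: 6cos 3x
image of sin 3x: 6sin 3x
each image's coordinates form column j of the matrix


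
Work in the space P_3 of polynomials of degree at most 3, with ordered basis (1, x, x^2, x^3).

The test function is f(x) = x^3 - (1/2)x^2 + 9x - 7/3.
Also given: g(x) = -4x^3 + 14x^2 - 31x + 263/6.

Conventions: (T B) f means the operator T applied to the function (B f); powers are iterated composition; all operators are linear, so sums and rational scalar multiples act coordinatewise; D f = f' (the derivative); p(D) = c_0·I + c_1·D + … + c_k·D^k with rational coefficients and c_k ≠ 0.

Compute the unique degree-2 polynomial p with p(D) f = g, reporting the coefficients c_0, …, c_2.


c_0 = -4, c_1 = 4, c_2 = 3/2

D^0 f = x^3 - (1/2)x^2 + 9x - 7/3
D^1 f = 3x^2 - x + 9
D^2 f = 6x - 1
matching coefficients of g against c_0 f + c_1 Df + … from the top degree down determines the c_i
solution: c_0 = -4, c_1 = 4, c_2 = 3/2


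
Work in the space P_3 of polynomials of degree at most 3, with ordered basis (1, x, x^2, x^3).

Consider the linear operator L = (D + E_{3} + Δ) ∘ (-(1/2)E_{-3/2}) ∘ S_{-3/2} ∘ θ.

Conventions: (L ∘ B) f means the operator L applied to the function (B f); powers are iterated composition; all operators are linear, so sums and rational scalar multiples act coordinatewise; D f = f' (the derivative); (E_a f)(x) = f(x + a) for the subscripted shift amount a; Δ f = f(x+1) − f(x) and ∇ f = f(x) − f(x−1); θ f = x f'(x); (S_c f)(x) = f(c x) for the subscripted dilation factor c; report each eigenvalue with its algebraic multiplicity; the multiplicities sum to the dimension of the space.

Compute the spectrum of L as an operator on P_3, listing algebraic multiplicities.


image of 1: 0
image of x: (3/4)x + 21/8
image of x^2: -(9/4)x^2 - (63/4)x + 99/16
image of x^3: (81/16)x^3 + (1701/32)x^2 - (2673/64)x + 8667/128
the matrix is upper triangular; its diagonal is (0, 3/4, -9/4, 81/16)
for a triangular matrix the eigenvalues are the diagonal entries, with algebraic multiplicity their repetition count

λ = -9/4 (multiplicity 1), λ = 0 (multiplicity 1), λ = 3/4 (multiplicity 1), λ = 81/16 (multiplicity 1)


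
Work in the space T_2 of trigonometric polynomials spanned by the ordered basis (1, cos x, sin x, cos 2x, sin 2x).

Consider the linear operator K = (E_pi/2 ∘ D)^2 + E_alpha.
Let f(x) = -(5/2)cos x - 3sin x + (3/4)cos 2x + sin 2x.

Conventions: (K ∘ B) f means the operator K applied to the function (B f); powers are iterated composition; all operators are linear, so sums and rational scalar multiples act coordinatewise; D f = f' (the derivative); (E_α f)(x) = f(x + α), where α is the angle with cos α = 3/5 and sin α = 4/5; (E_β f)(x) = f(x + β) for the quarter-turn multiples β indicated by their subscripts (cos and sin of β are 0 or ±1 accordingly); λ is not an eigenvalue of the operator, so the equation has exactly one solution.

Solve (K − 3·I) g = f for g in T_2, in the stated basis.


write g with unknown coordinates in the stated basis and equate coefficients in (K − 3·I) g = f
solving from the highest basis element down gives g = (59/26)cos x + (11/13)sin x - (321/2696)cos 2x - (41/337)sin 2x
check: K g = (56/13)cos x - (6/13)sin x + (1059/2696)cos 2x + (214/337)sin 2x
so K g − 3·g = -(5/2)cos x - 3sin x + (3/4)cos 2x + sin 2x = f ✓

the image equals g(x) = (59/26)cos x + (11/13)sin x - (321/2696)cos 2x - (41/337)sin 2x


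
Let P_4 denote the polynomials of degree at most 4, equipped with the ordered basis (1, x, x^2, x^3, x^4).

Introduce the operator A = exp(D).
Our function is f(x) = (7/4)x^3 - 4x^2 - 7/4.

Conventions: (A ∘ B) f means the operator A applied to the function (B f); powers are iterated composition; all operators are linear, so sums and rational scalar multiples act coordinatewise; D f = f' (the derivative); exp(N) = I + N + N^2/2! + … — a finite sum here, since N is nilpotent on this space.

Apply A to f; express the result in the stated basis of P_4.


the image equals g(x) = (7/4)x^3 + (5/4)x^2 - (11/4)x - 4

order-1 term: (21/4)x^2 - 8x
order-2 term: (21/4)x - 4
order-3 term: 7/4
the series for exp(D) f terminates at order 3
exp(D) f = (7/4)x^3 + (5/4)x^2 - (11/4)x - 4


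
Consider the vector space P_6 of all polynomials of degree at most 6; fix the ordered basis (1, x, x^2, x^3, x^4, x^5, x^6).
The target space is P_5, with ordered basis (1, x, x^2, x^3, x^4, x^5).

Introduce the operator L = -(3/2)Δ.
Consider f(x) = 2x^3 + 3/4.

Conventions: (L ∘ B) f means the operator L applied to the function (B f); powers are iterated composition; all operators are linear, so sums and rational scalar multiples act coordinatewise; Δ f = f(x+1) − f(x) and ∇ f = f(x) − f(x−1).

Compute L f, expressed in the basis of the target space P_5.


Δ f = 6x^2 + 6x + 2
(-(3/2)Δ) f = -9x^2 - 9x - 3

the result is g(x) = -9x^2 - 9x - 3


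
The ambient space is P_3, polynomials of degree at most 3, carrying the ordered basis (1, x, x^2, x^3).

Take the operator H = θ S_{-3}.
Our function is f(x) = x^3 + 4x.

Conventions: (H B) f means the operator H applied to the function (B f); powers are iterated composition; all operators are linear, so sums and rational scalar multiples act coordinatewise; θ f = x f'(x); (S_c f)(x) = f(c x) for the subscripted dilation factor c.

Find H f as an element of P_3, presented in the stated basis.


S_{-3} f = -27x^3 - 12x
θ S_{-3} f = -81x^3 - 12x

g(x) = -81x^3 - 12x


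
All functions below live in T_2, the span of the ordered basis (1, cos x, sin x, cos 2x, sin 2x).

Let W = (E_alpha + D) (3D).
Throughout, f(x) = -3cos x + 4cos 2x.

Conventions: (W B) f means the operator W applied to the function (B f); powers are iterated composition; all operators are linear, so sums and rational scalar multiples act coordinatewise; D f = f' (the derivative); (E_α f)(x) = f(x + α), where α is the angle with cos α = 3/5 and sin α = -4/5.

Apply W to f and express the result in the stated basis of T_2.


g(x) = (9/5)cos x + (27/5)sin x - (624/25)cos 2x + (168/25)sin 2x

D f = 3sin x - 8sin 2x
(3D) f = 9sin x - 24sin 2x
E_alpha (3D) f = -(36/5)cos x + (27/5)sin x + (576/25)cos 2x + (168/25)sin 2x
D (3D) f = 9cos x - 48cos 2x
(E_alpha + D) (3D) f = (9/5)cos x + (27/5)sin x - (624/25)cos 2x + (168/25)sin 2x


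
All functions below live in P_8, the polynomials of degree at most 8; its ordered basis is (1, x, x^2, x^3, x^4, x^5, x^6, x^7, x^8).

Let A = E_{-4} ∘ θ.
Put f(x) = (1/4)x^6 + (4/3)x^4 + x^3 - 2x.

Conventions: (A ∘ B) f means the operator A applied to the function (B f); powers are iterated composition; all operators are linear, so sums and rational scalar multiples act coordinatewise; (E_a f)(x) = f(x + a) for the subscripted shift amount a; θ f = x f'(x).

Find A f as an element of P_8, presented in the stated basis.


the result is g(x) = (3/2)x^6 - 36x^5 + (1096/3)x^4 - (6007/3)x^3 + 6236x^2 - (31318/3)x + 21976/3

θ f = (3/2)x^6 + (16/3)x^4 + 3x^3 - 2x
E_{-4} θ f = (3/2)x^6 - 36x^5 + (1096/3)x^4 - (6007/3)x^3 + 6236x^2 - (31318/3)x + 21976/3


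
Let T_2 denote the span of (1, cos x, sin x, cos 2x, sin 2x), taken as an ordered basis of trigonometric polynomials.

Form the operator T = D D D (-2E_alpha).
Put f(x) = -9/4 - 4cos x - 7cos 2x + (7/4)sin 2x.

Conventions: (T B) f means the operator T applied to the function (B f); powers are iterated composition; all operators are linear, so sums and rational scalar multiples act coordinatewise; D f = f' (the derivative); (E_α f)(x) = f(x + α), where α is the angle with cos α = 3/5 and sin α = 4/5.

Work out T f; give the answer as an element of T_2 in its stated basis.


E_alpha f = -9/4 - (12/5)cos x + (16/5)sin x + (91/25)cos 2x + (623/100)sin 2x
(-2E_alpha) f = 9/2 + (24/5)cos x - (32/5)sin x - (182/25)cos 2x - (623/50)sin 2x
D (-2E_alpha) f = -(32/5)cos x - (24/5)sin x - (623/25)cos 2x + (364/25)sin 2x
D D (-2E_alpha) f = -(24/5)cos x + (32/5)sin x + (728/25)cos 2x + (1246/25)sin 2x
D (D D) (-2E_alpha) f = (32/5)cos x + (24/5)sin x + (2492/25)cos 2x - (1456/25)sin 2x

the result is g(x) = (32/5)cos x + (24/5)sin x + (2492/25)cos 2x - (1456/25)sin 2x


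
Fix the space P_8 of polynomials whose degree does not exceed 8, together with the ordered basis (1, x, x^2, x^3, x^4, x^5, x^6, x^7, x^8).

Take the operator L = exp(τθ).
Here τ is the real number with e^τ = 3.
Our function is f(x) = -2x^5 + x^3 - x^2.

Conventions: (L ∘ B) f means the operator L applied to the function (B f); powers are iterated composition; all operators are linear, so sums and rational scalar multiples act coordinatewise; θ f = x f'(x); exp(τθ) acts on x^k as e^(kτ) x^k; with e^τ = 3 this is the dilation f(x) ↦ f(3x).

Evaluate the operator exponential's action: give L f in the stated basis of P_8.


exp(τθ) x^k = e^(kτ) x^k; with e^τ = 3 this sends x^k to 3^k x^k
x^2 ↦ 9 x^2
x^3 ↦ 27 x^3
x^5 ↦ 243 x^5
applying this coordinatewise to f: exp(τθ) f = -486x^5 + 27x^3 - 9x^2

g(x) = -486x^5 + 27x^3 - 9x^2


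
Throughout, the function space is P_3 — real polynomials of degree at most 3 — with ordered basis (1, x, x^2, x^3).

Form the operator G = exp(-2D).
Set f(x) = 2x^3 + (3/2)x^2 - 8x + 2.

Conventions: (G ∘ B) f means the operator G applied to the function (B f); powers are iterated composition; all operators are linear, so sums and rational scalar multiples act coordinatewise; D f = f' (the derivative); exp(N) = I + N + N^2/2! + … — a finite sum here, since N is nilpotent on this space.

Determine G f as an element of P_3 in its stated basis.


the image equals g(x) = 2x^3 - (21/2)x^2 + 10x + 8

order-1 term: -12x^2 - 6x + 16
order-2 term: 24x + 6
order-3 term: -16
the series for exp(-2D) f terminates at order 3
exp(-2D) f = 2x^3 - (21/2)x^2 + 10x + 8


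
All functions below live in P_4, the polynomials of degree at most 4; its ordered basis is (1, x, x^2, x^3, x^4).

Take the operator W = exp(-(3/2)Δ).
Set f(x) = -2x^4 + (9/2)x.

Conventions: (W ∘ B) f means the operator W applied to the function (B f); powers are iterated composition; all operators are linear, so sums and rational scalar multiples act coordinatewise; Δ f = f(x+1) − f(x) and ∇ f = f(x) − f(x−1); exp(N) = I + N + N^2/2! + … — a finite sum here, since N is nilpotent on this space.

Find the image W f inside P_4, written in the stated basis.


g(x) = -2x^4 + 12x^3 - 9x^2 - (21/2)x - 39/8

order-1 term: 12x^3 + 18x^2 + 12x - 15/4
order-2 term: -27x^2 - 54x - 63/2
order-3 term: 27x + 81/2
order-4 term: -81/8
the series for exp(-(3/2)Δ) f terminates at order 4
exp(-(3/2)Δ) f = -2x^4 + 12x^3 - 9x^2 - (21/2)x - 39/8


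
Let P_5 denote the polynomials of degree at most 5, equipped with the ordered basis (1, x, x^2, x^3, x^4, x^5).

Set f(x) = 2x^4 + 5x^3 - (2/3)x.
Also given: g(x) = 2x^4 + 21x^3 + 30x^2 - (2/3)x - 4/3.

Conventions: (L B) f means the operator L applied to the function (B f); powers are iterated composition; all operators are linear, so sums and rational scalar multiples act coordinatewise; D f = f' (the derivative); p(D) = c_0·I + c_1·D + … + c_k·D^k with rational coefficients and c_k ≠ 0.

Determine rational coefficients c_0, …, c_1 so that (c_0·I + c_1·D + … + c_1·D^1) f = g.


c_0 = 1, c_1 = 2

D^0 f = 2x^4 + 5x^3 - (2/3)x
D^1 f = 8x^3 + 15x^2 - 2/3
matching coefficients of g against c_0 f + c_1 Df + … from the top degree down determines the c_i
solution: c_0 = 1, c_1 = 2


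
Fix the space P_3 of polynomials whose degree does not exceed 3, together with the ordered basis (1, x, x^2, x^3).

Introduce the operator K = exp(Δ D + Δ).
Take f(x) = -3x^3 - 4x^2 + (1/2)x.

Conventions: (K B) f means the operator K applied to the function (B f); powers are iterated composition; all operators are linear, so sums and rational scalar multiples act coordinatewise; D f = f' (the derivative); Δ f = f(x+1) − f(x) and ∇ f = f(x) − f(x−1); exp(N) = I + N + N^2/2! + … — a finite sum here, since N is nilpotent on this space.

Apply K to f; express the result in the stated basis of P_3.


the result is g(x) = -3x^3 - 13x^2 - (87/2)x - 115/2

order-1 term: -9x^2 - 35x - 47/2
order-2 term: -9x - 31
order-3 term: -3
the series for exp(Δ D + Δ) f terminates at order 3
exp(Δ D + Δ) f = -3x^3 - 13x^2 - (87/2)x - 115/2


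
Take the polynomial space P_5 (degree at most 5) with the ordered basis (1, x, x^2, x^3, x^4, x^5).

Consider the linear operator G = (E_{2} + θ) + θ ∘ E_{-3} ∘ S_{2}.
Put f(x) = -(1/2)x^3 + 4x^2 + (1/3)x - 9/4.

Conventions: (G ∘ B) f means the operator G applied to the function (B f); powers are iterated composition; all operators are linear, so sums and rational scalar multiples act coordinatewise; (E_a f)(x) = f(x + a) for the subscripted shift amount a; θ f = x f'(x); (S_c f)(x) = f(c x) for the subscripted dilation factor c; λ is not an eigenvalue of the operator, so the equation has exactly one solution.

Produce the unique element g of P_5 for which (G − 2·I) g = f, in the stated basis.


the result is g(x) = -(1/52)x^3 + (35/234)x^2 + (451/117)x + 541/52

write g with unknown coordinates in the stated basis and equate coefficients in (G − 2·I) g = f
solving from the highest basis element down gives g = -(1/52)x^3 + (35/234)x^2 + (451/117)x + 541/52
check: G g = -(7/13)x^3 + (503/117)x^2 + (941/117)x + 965/52
so G g − 2·g = -(1/2)x^3 + 4x^2 + (1/3)x - 9/4 = f ✓


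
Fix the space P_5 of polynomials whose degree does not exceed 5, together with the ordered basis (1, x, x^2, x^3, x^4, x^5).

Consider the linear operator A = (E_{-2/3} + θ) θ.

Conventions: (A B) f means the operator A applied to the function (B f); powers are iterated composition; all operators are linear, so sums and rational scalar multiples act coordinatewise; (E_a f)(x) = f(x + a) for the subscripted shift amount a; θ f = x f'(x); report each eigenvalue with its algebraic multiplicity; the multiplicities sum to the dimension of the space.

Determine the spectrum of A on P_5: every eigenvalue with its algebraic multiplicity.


λ = 0 (multiplicity 1), λ = 2 (multiplicity 1), λ = 6 (multiplicity 1), λ = 12 (multiplicity 1), λ = 20 (multiplicity 1), λ = 30 (multiplicity 1)

image of 1: 0
image of x: 2x - 2/3
image of x^2: 6x^2 - (8/3)x + 8/9
image of x^3: 12x^3 - 6x^2 + 4x - 8/9
image of x^4: 20x^4 - (32/3)x^3 + (32/3)x^2 - (128/27)x + 64/81
image of x^5: 30x^5 - (50/3)x^4 + (200/9)x^3 - (400/27)x^2 + (400/81)x - 160/243
the matrix is upper triangular; its diagonal is (0, 2, 6, 12, 20, 30)
for a triangular matrix the eigenvalues are the diagonal entries, with algebraic multiplicity their repetition count


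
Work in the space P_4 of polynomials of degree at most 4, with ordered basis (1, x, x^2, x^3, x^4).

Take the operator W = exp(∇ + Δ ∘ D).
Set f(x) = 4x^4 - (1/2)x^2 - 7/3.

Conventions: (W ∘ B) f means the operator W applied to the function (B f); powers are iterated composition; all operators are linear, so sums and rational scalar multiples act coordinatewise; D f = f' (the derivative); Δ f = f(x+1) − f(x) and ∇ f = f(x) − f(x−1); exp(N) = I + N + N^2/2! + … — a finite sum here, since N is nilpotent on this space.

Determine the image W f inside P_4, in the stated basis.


the result is g(x) = 4x^4 + 16x^3 + (95/2)x^2 + 127x + 338/3

order-1 term: 16x^3 + 24x^2 + 63x + 23/2
order-2 term: 24x^2 + 48x + 151/2
order-3 term: 16x + 24
order-4 term: 4
the series for exp(∇ + Δ ∘ D) f terminates at order 4
exp(∇ + Δ ∘ D) f = 4x^4 + 16x^3 + (95/2)x^2 + 127x + 338/3
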